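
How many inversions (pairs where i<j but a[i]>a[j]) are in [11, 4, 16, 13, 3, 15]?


For each element, count the later elements that are smaller than it:
  11 (index 0): smaller elements after it = [4, 3] -> 2
  4 (index 1): smaller elements after it = [3] -> 1
  16 (index 2): smaller elements after it = [13, 3, 15] -> 3
  13 (index 3): smaller elements after it = [3] -> 1
  3 (index 4): smaller elements after it = [] -> 0
Total inversions = 2 + 1 + 3 + 1 + 0 = 7
Final answer: 7


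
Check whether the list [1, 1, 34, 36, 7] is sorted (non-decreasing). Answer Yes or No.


Check consecutive pairs:
  1 <= 1? True
  1 <= 34? True
  34 <= 36? True
  36 <= 7? False
1 consecutive pair(s) are out of order, so the list is not sorted.
Final answer: No


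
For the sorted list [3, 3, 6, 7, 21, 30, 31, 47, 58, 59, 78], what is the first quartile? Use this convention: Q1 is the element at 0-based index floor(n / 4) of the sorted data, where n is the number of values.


The list has n = 11 elements.
Q1 index = floor(11 / 4) = floor(2.75) = 2
Counting from index 0 in the sorted data, the element at index 2 is 6.
Final answer: 6


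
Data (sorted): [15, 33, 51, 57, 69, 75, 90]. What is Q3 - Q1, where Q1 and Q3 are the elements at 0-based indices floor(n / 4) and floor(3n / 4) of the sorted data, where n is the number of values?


The data has n = 7 elements.
Q1 index = floor(7 / 4) = floor(1.75) = 1; Q3 index = floor(3 * 7 / 4) = floor(5.25) = 5
Q1 = element at index 1 = 33
Q3 = element at index 5 = 75
IQR = 75 - 33 = 42
Final answer: 42


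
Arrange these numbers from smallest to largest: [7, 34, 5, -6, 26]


Original list: [7, 34, 5, -6, 26]
Repeatedly take the smallest remaining element:
  Remaining [7, 34, 5, -6, 26] -> smallest is -6
  Remaining [7, 34, 5, 26] -> smallest is 5
  Remaining [7, 34, 26] -> smallest is 7
  Remaining [34, 26] -> smallest is 26
  Remaining [34] -> smallest is 34
Collecting the picks in order gives the sorted list.
Final answer: [-6, 5, 7, 26, 34]


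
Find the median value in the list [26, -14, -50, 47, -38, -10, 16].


First, sort the list: [-50, -38, -14, -10, 16, 26, 47]
The list has 7 elements (odd count).
The middle index is 3 (0-based), and the element there is -10.
Final answer: -10


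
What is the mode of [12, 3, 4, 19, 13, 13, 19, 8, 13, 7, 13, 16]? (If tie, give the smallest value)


Count the frequency of each value:
  3 appears 1 time(s)
  4 appears 1 time(s)
  7 appears 1 time(s)
  8 appears 1 time(s)
  12 appears 1 time(s)
  13 appears 4 time(s)
  16 appears 1 time(s)
  19 appears 2 time(s)
Maximum frequency is 4.
Only 13 reaches that frequency, so it is the mode.
Final answer: 13


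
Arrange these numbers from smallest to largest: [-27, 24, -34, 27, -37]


Original list: [-27, 24, -34, 27, -37]
Repeatedly take the smallest remaining element:
  Remaining [-27, 24, -34, 27, -37] -> smallest is -37
  Remaining [-27, 24, -34, 27] -> smallest is -34
  Remaining [-27, 24, 27] -> smallest is -27
  Remaining [24, 27] -> smallest is 24
  Remaining [27] -> smallest is 27
Collecting the picks in order gives the sorted list.
Final answer: [-37, -34, -27, 24, 27]


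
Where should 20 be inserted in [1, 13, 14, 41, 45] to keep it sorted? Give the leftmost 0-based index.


List is sorted: [1, 13, 14, 41, 45]
We need the leftmost position where 20 can be inserted, i.e. the first index whose element is >= 20 (or the end of the list if none is).
Binary search with low=0, high=5 (0-based indices):
  low=0, high=5, mid=2: a[2]=14 < 20, so low = 3
  low=3, high=5, mid=4: a[4]=45 >= 20, so high = 4
  low=3, high=4, mid=3: a[3]=41 >= 20, so high = 3
Now low = high = 3, so the insertion index is 3.
Final answer: 3


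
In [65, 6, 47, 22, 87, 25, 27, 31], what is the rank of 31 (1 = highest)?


Sort descending: [87, 65, 47, 31, 27, 25, 22, 6]
Find 31 in the sorted list.
31 is at position 4.
Final answer: 4


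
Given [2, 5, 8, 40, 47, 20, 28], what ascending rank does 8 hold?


Sort ascending: [2, 5, 8, 20, 28, 40, 47]
Find 8 in the sorted list.
8 is at position 3 (1-indexed).
Final answer: 3


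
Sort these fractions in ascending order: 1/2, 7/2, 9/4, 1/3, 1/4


Convert to decimal for comparison:
  1/2 = 0.5
  7/2 = 3.5
  9/4 = 2.25
  1/3 = 0.3333
  1/4 = 0.25
Decimals in increasing order: 0.25 < 0.3333 < 0.5 < 2.25 < 3.5
Writing each back as its fraction gives the sorted order.
Final answer: 1/4, 1/3, 1/2, 9/4, 7/2


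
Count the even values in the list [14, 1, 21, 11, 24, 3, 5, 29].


Check each element:
  14 is even
  1 is odd
  21 is odd
  11 is odd
  24 is even
  3 is odd
  5 is odd
  29 is odd
Evens: [14, 24]
Count of evens = 2
Final answer: 2


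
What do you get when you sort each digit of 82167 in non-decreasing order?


The number 82167 has digits: 8, 2, 1, 6, 7
Sorted: 1, 2, 6, 7, 8
Joining the sorted digits gives the result.
Final answer: 12678


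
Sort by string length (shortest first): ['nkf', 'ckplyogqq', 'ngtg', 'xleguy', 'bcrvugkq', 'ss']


Compute lengths:
  'nkf' has length 3
  'ckplyogqq' has length 9
  'ngtg' has length 4
  'xleguy' has length 6
  'bcrvugkq' has length 8
  'ss' has length 2
Lengths in increasing order: 2 < 3 < 4 < 6 < 8 < 9
Listing the words in that order gives the answer.
Final answer: ['ss', 'nkf', 'ngtg', 'xleguy', 'bcrvugkq', 'ckplyogqq']


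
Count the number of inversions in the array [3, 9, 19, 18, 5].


For each element, count the later elements that are smaller than it:
  3 (index 0): smaller elements after it = [] -> 0
  9 (index 1): smaller elements after it = [5] -> 1
  19 (index 2): smaller elements after it = [18, 5] -> 2
  18 (index 3): smaller elements after it = [5] -> 1
Total inversions = 0 + 1 + 2 + 1 = 4
Final answer: 4


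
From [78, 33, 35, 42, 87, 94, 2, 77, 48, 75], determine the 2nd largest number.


Sort descending: [94, 87, 78, 77, 75, 48, 42, 35, 33, 2]
The 2nd element (1-indexed) is at index 1.
Value = 87
Final answer: 87


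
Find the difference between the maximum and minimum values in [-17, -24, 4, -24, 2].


Maximum value: 4
Minimum value: -24
Range = 4 - (-24) = 28
Final answer: 28


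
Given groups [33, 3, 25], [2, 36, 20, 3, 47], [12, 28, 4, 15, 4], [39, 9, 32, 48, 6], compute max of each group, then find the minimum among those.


Find max of each group:
  Group 1: [33, 3, 25] -> max = 33
  Group 2: [2, 36, 20, 3, 47] -> max = 47
  Group 3: [12, 28, 4, 15, 4] -> max = 28
  Group 4: [39, 9, 32, 48, 6] -> max = 48
Maxes: [33, 47, 28, 48]
Minimum of maxes = 28
Final answer: 28


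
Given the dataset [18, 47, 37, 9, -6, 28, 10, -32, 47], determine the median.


First, sort the list: [-32, -6, 9, 10, 18, 28, 37, 47, 47]
The list has 9 elements (odd count).
The middle index is 4 (0-based), and the element there is 18.
Final answer: 18


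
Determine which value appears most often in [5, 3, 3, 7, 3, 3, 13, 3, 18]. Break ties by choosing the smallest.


Count the frequency of each value:
  3 appears 5 time(s)
  5 appears 1 time(s)
  7 appears 1 time(s)
  13 appears 1 time(s)
  18 appears 1 time(s)
Maximum frequency is 5.
Only 3 reaches that frequency, so it is the mode.
Final answer: 3


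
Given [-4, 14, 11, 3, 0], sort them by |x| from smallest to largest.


Compute absolute values:
  |-4| = 4
  |14| = 14
  |11| = 11
  |3| = 3
  |0| = 0
Absolute values in increasing order: 0 < 3 < 4 < 11 < 14
Listing the original numbers in that order gives the answer.
Final answer: [0, 3, -4, 11, 14]


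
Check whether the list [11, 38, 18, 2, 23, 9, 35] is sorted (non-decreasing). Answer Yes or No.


Check consecutive pairs:
  11 <= 38? True
  38 <= 18? False
  18 <= 2? False
  2 <= 23? True
  23 <= 9? False
  9 <= 35? True
3 consecutive pair(s) are out of order, so the list is not sorted.
Final answer: No


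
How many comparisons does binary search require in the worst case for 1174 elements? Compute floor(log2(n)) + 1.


Binary search halves the search space each step.
Maximum comparisons = floor(log2(1174)) + 1
log2(1174) = 10.1972
floor(log2(1174)) = 10, so 10 + 1 = 11
Final answer: 11


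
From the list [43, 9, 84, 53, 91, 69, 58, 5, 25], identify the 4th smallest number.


Sort ascending: [5, 9, 25, 43, 53, 58, 69, 84, 91]
The 4th element (1-indexed) is at index 3.
Value = 43
Final answer: 43


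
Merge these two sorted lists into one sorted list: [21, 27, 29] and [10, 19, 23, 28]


List A: [21, 27, 29]
List B: [10, 19, 23, 28]
Repeatedly compare the front elements and take the smaller:
  21 vs 10 -> take 10
  21 vs 19 -> take 19
  21 vs 23 -> take 21
  27 vs 23 -> take 23
  27 vs 28 -> take 27
  29 vs 28 -> take 28
  B is exhausted; append the rest of A: [29]
Final answer: [10, 19, 21, 23, 27, 28, 29]


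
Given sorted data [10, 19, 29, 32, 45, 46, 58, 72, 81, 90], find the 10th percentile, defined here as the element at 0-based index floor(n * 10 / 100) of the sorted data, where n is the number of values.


The dataset has n = 10 elements.
Index = floor(10 * 10 / 100) = floor(100 / 100) = floor(1) = 1
Counting from index 0 in the sorted data, the element at index 1 is 19.
Final answer: 19


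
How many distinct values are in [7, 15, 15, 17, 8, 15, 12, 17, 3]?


List all unique values:
Distinct values: [3, 7, 8, 12, 15, 17]
Count = 6
Final answer: 6


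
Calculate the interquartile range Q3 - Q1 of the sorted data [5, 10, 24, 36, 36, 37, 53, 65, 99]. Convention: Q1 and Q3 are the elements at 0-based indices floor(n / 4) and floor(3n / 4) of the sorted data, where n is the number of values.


The data has n = 9 elements.
Q1 index = floor(9 / 4) = floor(2.25) = 2; Q3 index = floor(3 * 9 / 4) = floor(6.75) = 6
Q1 = element at index 2 = 24
Q3 = element at index 6 = 53
IQR = 53 - 24 = 29
Final answer: 29


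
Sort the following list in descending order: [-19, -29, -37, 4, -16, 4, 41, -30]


Original list: [-19, -29, -37, 4, -16, 4, 41, -30]
Repeatedly take the largest remaining element:
  Remaining [-19, -29, -37, 4, -16, 4, 41, -30] -> largest is 41
  Remaining [-19, -29, -37, 4, -16, 4, -30] -> largest is 4
  Remaining [-19, -29, -37, -16, 4, -30] -> largest is 4
  Remaining [-19, -29, -37, -16, -30] -> largest is -16
  Remaining [-19, -29, -37, -30] -> largest is -19
  Remaining [-29, -37, -30] -> largest is -29
  Remaining [-37, -30] -> largest is -30
  Remaining [-37] -> largest is -37
Collecting the picks in order gives the descending list.
Final answer: [41, 4, 4, -16, -19, -29, -30, -37]


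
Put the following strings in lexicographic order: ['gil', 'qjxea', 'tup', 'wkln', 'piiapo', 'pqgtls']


Compare strings character by character (the first differing letter decides):
  'gil' < 'piiapo' since 'g' < 'p' at position 1
  'piiapo' < 'pqgtls' since 'i' < 'q' at position 2
  'pqgtls' < 'qjxea' since 'p' < 'q' at position 1
  'qjxea' < 'tup' since 'q' < 't' at position 1
  'tup' < 'wkln' since 't' < 'w' at position 1
Chaining these comparisons gives the alphabetical order.
Final answer: ['gil', 'piiapo', 'pqgtls', 'qjxea', 'tup', 'wkln']


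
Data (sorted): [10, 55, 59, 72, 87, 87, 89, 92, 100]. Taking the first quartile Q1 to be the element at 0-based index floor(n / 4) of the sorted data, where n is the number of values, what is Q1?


The list has n = 9 elements.
Q1 index = floor(9 / 4) = floor(2.25) = 2
Counting from index 0 in the sorted data, the element at index 2 is 59.
Final answer: 59


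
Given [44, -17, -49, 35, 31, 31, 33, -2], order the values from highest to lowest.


Original list: [44, -17, -49, 35, 31, 31, 33, -2]
Repeatedly take the largest remaining element:
  Remaining [44, -17, -49, 35, 31, 31, 33, -2] -> largest is 44
  Remaining [-17, -49, 35, 31, 31, 33, -2] -> largest is 35
  Remaining [-17, -49, 31, 31, 33, -2] -> largest is 33
  Remaining [-17, -49, 31, 31, -2] -> largest is 31
  Remaining [-17, -49, 31, -2] -> largest is 31
  Remaining [-17, -49, -2] -> largest is -2
  Remaining [-17, -49] -> largest is -17
  Remaining [-49] -> largest is -49
Collecting the picks in order gives the descending list.
Final answer: [44, 35, 33, 31, 31, -2, -17, -49]


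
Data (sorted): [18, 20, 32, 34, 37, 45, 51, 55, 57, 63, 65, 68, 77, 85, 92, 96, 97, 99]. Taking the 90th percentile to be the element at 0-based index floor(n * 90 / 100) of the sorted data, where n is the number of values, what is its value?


The dataset has n = 18 elements.
Index = floor(18 * 90 / 100) = floor(1620 / 100) = floor(16.2) = 16
Counting from index 0 in the sorted data, the element at index 16 is 97.
Final answer: 97


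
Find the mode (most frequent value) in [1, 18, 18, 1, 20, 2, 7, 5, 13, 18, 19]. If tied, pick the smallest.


Count the frequency of each value:
  1 appears 2 time(s)
  2 appears 1 time(s)
  5 appears 1 time(s)
  7 appears 1 time(s)
  13 appears 1 time(s)
  18 appears 3 time(s)
  19 appears 1 time(s)
  20 appears 1 time(s)
Maximum frequency is 3.
Only 18 reaches that frequency, so it is the mode.
Final answer: 18


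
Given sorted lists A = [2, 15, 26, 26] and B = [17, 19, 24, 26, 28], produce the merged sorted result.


List A: [2, 15, 26, 26]
List B: [17, 19, 24, 26, 28]
Repeatedly compare the front elements and take the smaller:
  2 vs 17 -> take 2
  15 vs 17 -> take 15
  26 vs 17 -> take 17
  26 vs 19 -> take 19
  26 vs 24 -> take 24
  26 vs 26 -> take 26
  26 vs 26 -> take 26
  A is exhausted; append the rest of B: [26, 28]
Final answer: [2, 15, 17, 19, 24, 26, 26, 26, 28]


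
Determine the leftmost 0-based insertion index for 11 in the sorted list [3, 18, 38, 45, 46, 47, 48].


List is sorted: [3, 18, 38, 45, 46, 47, 48]
We need the leftmost position where 11 can be inserted, i.e. the first index whose element is >= 11 (or the end of the list if none is).
Binary search with low=0, high=7 (0-based indices):
  low=0, high=7, mid=3: a[3]=45 >= 11, so high = 3
  low=0, high=3, mid=1: a[1]=18 >= 11, so high = 1
  low=0, high=1, mid=0: a[0]=3 < 11, so low = 1
Now low = high = 1, so the insertion index is 1.
Final answer: 1


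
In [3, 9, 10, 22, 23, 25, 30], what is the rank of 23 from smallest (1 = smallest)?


Sort ascending: [3, 9, 10, 22, 23, 25, 30]
Find 23 in the sorted list.
23 is at position 5 (1-indexed).
Final answer: 5


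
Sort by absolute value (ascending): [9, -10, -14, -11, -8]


Compute absolute values:
  |9| = 9
  |-10| = 10
  |-14| = 14
  |-11| = 11
  |-8| = 8
Absolute values in increasing order: 8 < 9 < 10 < 11 < 14
Listing the original numbers in that order gives the answer.
Final answer: [-8, 9, -10, -11, -14]


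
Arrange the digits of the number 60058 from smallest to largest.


The number 60058 has digits: 6, 0, 0, 5, 8
Sorted: 0, 0, 5, 6, 8
Joining the sorted digits gives the result.
Final answer: 00568


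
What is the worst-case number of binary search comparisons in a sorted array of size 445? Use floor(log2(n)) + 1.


Binary search halves the search space each step.
Maximum comparisons = floor(log2(445)) + 1
log2(445) = 8.7977
floor(log2(445)) = 8, so 8 + 1 = 9
Final answer: 9


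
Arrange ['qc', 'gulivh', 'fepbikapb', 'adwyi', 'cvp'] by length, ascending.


Compute lengths:
  'qc' has length 2
  'gulivh' has length 6
  'fepbikapb' has length 9
  'adwyi' has length 5
  'cvp' has length 3
Lengths in increasing order: 2 < 3 < 5 < 6 < 9
Listing the words in that order gives the answer.
Final answer: ['qc', 'cvp', 'adwyi', 'gulivh', 'fepbikapb']


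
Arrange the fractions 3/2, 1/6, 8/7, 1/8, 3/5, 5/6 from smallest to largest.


Convert to decimal for comparison:
  3/2 = 1.5
  1/6 = 0.1667
  8/7 = 1.1429
  1/8 = 0.125
  3/5 = 0.6
  5/6 = 0.8333
Decimals in increasing order: 0.125 < 0.1667 < 0.6 < 0.8333 < 1.1429 < 1.5
Writing each back as its fraction gives the sorted order.
Final answer: 1/8, 1/6, 3/5, 5/6, 8/7, 3/2


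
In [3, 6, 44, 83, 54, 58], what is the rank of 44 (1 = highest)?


Sort descending: [83, 58, 54, 44, 6, 3]
Find 44 in the sorted list.
44 is at position 4.
Final answer: 4


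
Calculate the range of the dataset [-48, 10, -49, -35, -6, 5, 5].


Maximum value: 10
Minimum value: -49
Range = 10 - (-49) = 59
Final answer: 59


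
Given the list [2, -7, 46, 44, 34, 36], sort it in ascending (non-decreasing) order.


Original list: [2, -7, 46, 44, 34, 36]
Repeatedly take the smallest remaining element:
  Remaining [2, -7, 46, 44, 34, 36] -> smallest is -7
  Remaining [2, 46, 44, 34, 36] -> smallest is 2
  Remaining [46, 44, 34, 36] -> smallest is 34
  Remaining [46, 44, 36] -> smallest is 36
  Remaining [46, 44] -> smallest is 44
  Remaining [46] -> smallest is 46
Collecting the picks in order gives the sorted list.
Final answer: [-7, 2, 34, 36, 44, 46]


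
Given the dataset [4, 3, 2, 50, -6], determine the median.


First, sort the list: [-6, 2, 3, 4, 50]
The list has 5 elements (odd count).
The middle index is 2 (0-based), and the element there is 3.
Final answer: 3


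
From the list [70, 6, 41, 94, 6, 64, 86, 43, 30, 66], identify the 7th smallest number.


Sort ascending: [6, 6, 30, 41, 43, 64, 66, 70, 86, 94]
The 7th element (1-indexed) is at index 6.
Value = 66
Final answer: 66


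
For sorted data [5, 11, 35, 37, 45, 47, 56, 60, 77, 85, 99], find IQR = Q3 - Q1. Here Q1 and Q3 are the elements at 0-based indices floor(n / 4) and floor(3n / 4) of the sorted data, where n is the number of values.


The data has n = 11 elements.
Q1 index = floor(11 / 4) = floor(2.75) = 2; Q3 index = floor(3 * 11 / 4) = floor(8.25) = 8
Q1 = element at index 2 = 35
Q3 = element at index 8 = 77
IQR = 77 - 35 = 42
Final answer: 42


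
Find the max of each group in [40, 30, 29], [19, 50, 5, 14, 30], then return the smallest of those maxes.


Find max of each group:
  Group 1: [40, 30, 29] -> max = 40
  Group 2: [19, 50, 5, 14, 30] -> max = 50
Maxes: [40, 50]
Minimum of maxes = 40
Final answer: 40


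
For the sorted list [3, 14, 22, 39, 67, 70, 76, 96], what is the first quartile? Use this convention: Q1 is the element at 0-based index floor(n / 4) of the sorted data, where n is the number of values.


The list has n = 8 elements.
Q1 index = floor(8 / 4) = floor(2) = 2
Counting from index 0 in the sorted data, the element at index 2 is 22.
Final answer: 22


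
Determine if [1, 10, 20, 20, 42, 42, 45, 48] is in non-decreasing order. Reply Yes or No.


Check consecutive pairs:
  1 <= 10? True
  10 <= 20? True
  20 <= 20? True
  20 <= 42? True
  42 <= 42? True
  42 <= 45? True
  45 <= 48? True
Every consecutive pair is in order, so the list is non-decreasing.
Final answer: Yes


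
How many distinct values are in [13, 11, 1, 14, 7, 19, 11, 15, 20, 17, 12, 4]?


List all unique values:
Distinct values: [1, 4, 7, 11, 12, 13, 14, 15, 17, 19, 20]
Count = 11
Final answer: 11


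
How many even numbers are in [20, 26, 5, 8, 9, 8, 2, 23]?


Check each element:
  20 is even
  26 is even
  5 is odd
  8 is even
  9 is odd
  8 is even
  2 is even
  23 is odd
Evens: [20, 26, 8, 8, 2]
Count of evens = 5
Final answer: 5


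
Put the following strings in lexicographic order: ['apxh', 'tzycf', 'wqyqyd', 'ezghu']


Compare strings character by character (the first differing letter decides):
  'apxh' < 'ezghu' since 'a' < 'e' at position 1
  'ezghu' < 'tzycf' since 'e' < 't' at position 1
  'tzycf' < 'wqyqyd' since 't' < 'w' at position 1
Chaining these comparisons gives the alphabetical order.
Final answer: ['apxh', 'ezghu', 'tzycf', 'wqyqyd']


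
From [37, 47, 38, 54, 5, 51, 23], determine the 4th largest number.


Sort descending: [54, 51, 47, 38, 37, 23, 5]
The 4th element (1-indexed) is at index 3.
Value = 38
Final answer: 38


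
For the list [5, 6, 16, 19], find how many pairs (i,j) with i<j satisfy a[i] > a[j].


For each element, count the later elements that are smaller than it:
  5 (index 0): smaller elements after it = [] -> 0
  6 (index 1): smaller elements after it = [] -> 0
  16 (index 2): smaller elements after it = [] -> 0
Total inversions = 0 + 0 + 0 = 0
Final answer: 0


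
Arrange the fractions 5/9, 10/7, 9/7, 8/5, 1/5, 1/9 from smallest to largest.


Convert to decimal for comparison:
  5/9 = 0.5556
  10/7 = 1.4286
  9/7 = 1.2857
  8/5 = 1.6
  1/5 = 0.2
  1/9 = 0.1111
Decimals in increasing order: 0.1111 < 0.2 < 0.5556 < 1.2857 < 1.4286 < 1.6
Writing each back as its fraction gives the sorted order.
Final answer: 1/9, 1/5, 5/9, 9/7, 10/7, 8/5


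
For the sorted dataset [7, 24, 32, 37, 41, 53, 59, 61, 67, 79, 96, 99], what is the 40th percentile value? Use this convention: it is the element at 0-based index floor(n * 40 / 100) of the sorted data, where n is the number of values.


The dataset has n = 12 elements.
Index = floor(12 * 40 / 100) = floor(480 / 100) = floor(4.8) = 4
Counting from index 0 in the sorted data, the element at index 4 is 41.
Final answer: 41


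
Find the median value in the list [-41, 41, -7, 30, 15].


First, sort the list: [-41, -7, 15, 30, 41]
The list has 5 elements (odd count).
The middle index is 2 (0-based), and the element there is 15.
Final answer: 15


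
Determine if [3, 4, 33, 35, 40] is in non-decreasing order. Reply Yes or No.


Check consecutive pairs:
  3 <= 4? True
  4 <= 33? True
  33 <= 35? True
  35 <= 40? True
Every consecutive pair is in order, so the list is non-decreasing.
Final answer: Yes


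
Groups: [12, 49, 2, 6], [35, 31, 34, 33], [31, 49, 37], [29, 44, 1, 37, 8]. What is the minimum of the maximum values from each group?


Find max of each group:
  Group 1: [12, 49, 2, 6] -> max = 49
  Group 2: [35, 31, 34, 33] -> max = 35
  Group 3: [31, 49, 37] -> max = 49
  Group 4: [29, 44, 1, 37, 8] -> max = 44
Maxes: [49, 35, 49, 44]
Minimum of maxes = 35
Final answer: 35


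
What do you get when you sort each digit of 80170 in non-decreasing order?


The number 80170 has digits: 8, 0, 1, 7, 0
Sorted: 0, 0, 1, 7, 8
Joining the sorted digits gives the result.
Final answer: 00178


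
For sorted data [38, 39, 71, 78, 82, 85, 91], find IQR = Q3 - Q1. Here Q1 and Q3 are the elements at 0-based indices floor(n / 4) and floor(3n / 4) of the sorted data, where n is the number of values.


The data has n = 7 elements.
Q1 index = floor(7 / 4) = floor(1.75) = 1; Q3 index = floor(3 * 7 / 4) = floor(5.25) = 5
Q1 = element at index 1 = 39
Q3 = element at index 5 = 85
IQR = 85 - 39 = 46
Final answer: 46


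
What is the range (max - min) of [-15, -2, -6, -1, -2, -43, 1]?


Maximum value: 1
Minimum value: -43
Range = 1 - (-43) = 44
Final answer: 44


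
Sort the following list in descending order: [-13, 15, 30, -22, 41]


Original list: [-13, 15, 30, -22, 41]
Repeatedly take the largest remaining element:
  Remaining [-13, 15, 30, -22, 41] -> largest is 41
  Remaining [-13, 15, 30, -22] -> largest is 30
  Remaining [-13, 15, -22] -> largest is 15
  Remaining [-13, -22] -> largest is -13
  Remaining [-22] -> largest is -22
Collecting the picks in order gives the descending list.
Final answer: [41, 30, 15, -13, -22]


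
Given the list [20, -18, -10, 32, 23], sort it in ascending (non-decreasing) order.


Original list: [20, -18, -10, 32, 23]
Repeatedly take the smallest remaining element:
  Remaining [20, -18, -10, 32, 23] -> smallest is -18
  Remaining [20, -10, 32, 23] -> smallest is -10
  Remaining [20, 32, 23] -> smallest is 20
  Remaining [32, 23] -> smallest is 23
  Remaining [32] -> smallest is 32
Collecting the picks in order gives the sorted list.
Final answer: [-18, -10, 20, 23, 32]


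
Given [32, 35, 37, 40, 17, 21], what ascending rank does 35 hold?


Sort ascending: [17, 21, 32, 35, 37, 40]
Find 35 in the sorted list.
35 is at position 4 (1-indexed).
Final answer: 4


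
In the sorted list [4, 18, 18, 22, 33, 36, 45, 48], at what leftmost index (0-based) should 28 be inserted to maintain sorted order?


List is sorted: [4, 18, 18, 22, 33, 36, 45, 48]
We need the leftmost position where 28 can be inserted, i.e. the first index whose element is >= 28 (or the end of the list if none is).
Binary search with low=0, high=8 (0-based indices):
  low=0, high=8, mid=4: a[4]=33 >= 28, so high = 4
  low=0, high=4, mid=2: a[2]=18 < 28, so low = 3
  low=3, high=4, mid=3: a[3]=22 < 28, so low = 4
Now low = high = 4, so the insertion index is 4.
Final answer: 4


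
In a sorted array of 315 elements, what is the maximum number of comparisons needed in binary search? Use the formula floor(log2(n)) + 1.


Binary search halves the search space each step.
Maximum comparisons = floor(log2(315)) + 1
log2(315) = 8.2992
floor(log2(315)) = 8, so 8 + 1 = 9
Final answer: 9


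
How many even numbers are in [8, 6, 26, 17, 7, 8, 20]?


Check each element:
  8 is even
  6 is even
  26 is even
  17 is odd
  7 is odd
  8 is even
  20 is even
Evens: [8, 6, 26, 8, 20]
Count of evens = 5
Final answer: 5


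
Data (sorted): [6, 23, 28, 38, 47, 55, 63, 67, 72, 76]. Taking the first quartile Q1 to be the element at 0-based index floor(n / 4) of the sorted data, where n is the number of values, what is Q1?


The list has n = 10 elements.
Q1 index = floor(10 / 4) = floor(2.5) = 2
Counting from index 0 in the sorted data, the element at index 2 is 28.
Final answer: 28


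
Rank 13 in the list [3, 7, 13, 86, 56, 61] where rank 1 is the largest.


Sort descending: [86, 61, 56, 13, 7, 3]
Find 13 in the sorted list.
13 is at position 4.
Final answer: 4


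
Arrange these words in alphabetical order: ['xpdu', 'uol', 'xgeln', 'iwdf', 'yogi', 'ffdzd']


Compare strings character by character (the first differing letter decides):
  'ffdzd' < 'iwdf' since 'f' < 'i' at position 1
  'iwdf' < 'uol' since 'i' < 'u' at position 1
  'uol' < 'xgeln' since 'u' < 'x' at position 1
  'xgeln' < 'xpdu' since 'g' < 'p' at position 2
  'xpdu' < 'yogi' since 'x' < 'y' at position 1
Chaining these comparisons gives the alphabetical order.
Final answer: ['ffdzd', 'iwdf', 'uol', 'xgeln', 'xpdu', 'yogi']


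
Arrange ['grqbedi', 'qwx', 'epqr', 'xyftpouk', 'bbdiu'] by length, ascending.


Compute lengths:
  'grqbedi' has length 7
  'qwx' has length 3
  'epqr' has length 4
  'xyftpouk' has length 8
  'bbdiu' has length 5
Lengths in increasing order: 3 < 4 < 5 < 7 < 8
Listing the words in that order gives the answer.
Final answer: ['qwx', 'epqr', 'bbdiu', 'grqbedi', 'xyftpouk']


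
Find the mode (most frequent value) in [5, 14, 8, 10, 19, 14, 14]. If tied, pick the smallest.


Count the frequency of each value:
  5 appears 1 time(s)
  8 appears 1 time(s)
  10 appears 1 time(s)
  14 appears 3 time(s)
  19 appears 1 time(s)
Maximum frequency is 3.
Only 14 reaches that frequency, so it is the mode.
Final answer: 14


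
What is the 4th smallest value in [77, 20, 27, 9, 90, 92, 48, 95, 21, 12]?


Sort ascending: [9, 12, 20, 21, 27, 48, 77, 90, 92, 95]
The 4th element (1-indexed) is at index 3.
Value = 21
Final answer: 21


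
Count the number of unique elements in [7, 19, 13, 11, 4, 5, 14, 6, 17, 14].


List all unique values:
Distinct values: [4, 5, 6, 7, 11, 13, 14, 17, 19]
Count = 9
Final answer: 9


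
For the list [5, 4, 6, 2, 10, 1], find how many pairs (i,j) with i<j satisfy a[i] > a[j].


For each element, count the later elements that are smaller than it:
  5 (index 0): smaller elements after it = [4, 2, 1] -> 3
  4 (index 1): smaller elements after it = [2, 1] -> 2
  6 (index 2): smaller elements after it = [2, 1] -> 2
  2 (index 3): smaller elements after it = [1] -> 1
  10 (index 4): smaller elements after it = [1] -> 1
Total inversions = 3 + 2 + 2 + 1 + 1 = 9
Final answer: 9


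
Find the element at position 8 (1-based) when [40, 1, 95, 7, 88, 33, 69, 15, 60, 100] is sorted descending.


Sort descending: [100, 95, 88, 69, 60, 40, 33, 15, 7, 1]
The 8th element (1-indexed) is at index 7.
Value = 15
Final answer: 15


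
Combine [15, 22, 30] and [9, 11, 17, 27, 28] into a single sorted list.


List A: [15, 22, 30]
List B: [9, 11, 17, 27, 28]
Repeatedly compare the front elements and take the smaller:
  15 vs 9 -> take 9
  15 vs 11 -> take 11
  15 vs 17 -> take 15
  22 vs 17 -> take 17
  22 vs 27 -> take 22
  30 vs 27 -> take 27
  30 vs 28 -> take 28
  B is exhausted; append the rest of A: [30]
Final answer: [9, 11, 15, 17, 22, 27, 28, 30]


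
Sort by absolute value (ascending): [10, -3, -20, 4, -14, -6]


Compute absolute values:
  |10| = 10
  |-3| = 3
  |-20| = 20
  |4| = 4
  |-14| = 14
  |-6| = 6
Absolute values in increasing order: 3 < 4 < 6 < 10 < 14 < 20
Listing the original numbers in that order gives the answer.
Final answer: [-3, 4, -6, 10, -14, -20]


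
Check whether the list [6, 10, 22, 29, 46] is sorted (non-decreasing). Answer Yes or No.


Check consecutive pairs:
  6 <= 10? True
  10 <= 22? True
  22 <= 29? True
  29 <= 46? True
Every consecutive pair is in order, so the list is non-decreasing.
Final answer: Yes


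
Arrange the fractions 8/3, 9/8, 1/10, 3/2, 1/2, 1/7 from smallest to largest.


Convert to decimal for comparison:
  8/3 = 2.6667
  9/8 = 1.125
  1/10 = 0.1
  3/2 = 1.5
  1/2 = 0.5
  1/7 = 0.1429
Decimals in increasing order: 0.1 < 0.1429 < 0.5 < 1.125 < 1.5 < 2.6667
Writing each back as its fraction gives the sorted order.
Final answer: 1/10, 1/7, 1/2, 9/8, 3/2, 8/3


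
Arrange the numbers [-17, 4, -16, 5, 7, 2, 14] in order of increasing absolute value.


Compute absolute values:
  |-17| = 17
  |4| = 4
  |-16| = 16
  |5| = 5
  |7| = 7
  |2| = 2
  |14| = 14
Absolute values in increasing order: 2 < 4 < 5 < 7 < 14 < 16 < 17
Listing the original numbers in that order gives the answer.
Final answer: [2, 4, 5, 7, 14, -16, -17]


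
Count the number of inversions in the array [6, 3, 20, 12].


For each element, count the later elements that are smaller than it:
  6 (index 0): smaller elements after it = [3] -> 1
  3 (index 1): smaller elements after it = [] -> 0
  20 (index 2): smaller elements after it = [12] -> 1
Total inversions = 1 + 0 + 1 = 2
Final answer: 2


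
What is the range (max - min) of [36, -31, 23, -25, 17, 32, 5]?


Maximum value: 36
Minimum value: -31
Range = 36 - (-31) = 67
Final answer: 67


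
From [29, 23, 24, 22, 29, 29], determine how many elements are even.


Check each element:
  29 is odd
  23 is odd
  24 is even
  22 is even
  29 is odd
  29 is odd
Evens: [24, 22]
Count of evens = 2
Final answer: 2


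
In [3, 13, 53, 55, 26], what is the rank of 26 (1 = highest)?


Sort descending: [55, 53, 26, 13, 3]
Find 26 in the sorted list.
26 is at position 3.
Final answer: 3


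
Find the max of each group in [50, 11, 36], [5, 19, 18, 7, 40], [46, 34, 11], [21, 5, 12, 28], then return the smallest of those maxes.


Find max of each group:
  Group 1: [50, 11, 36] -> max = 50
  Group 2: [5, 19, 18, 7, 40] -> max = 40
  Group 3: [46, 34, 11] -> max = 46
  Group 4: [21, 5, 12, 28] -> max = 28
Maxes: [50, 40, 46, 28]
Minimum of maxes = 28
Final answer: 28


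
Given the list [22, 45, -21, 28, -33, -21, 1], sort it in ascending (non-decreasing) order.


Original list: [22, 45, -21, 28, -33, -21, 1]
Repeatedly take the smallest remaining element:
  Remaining [22, 45, -21, 28, -33, -21, 1] -> smallest is -33
  Remaining [22, 45, -21, 28, -21, 1] -> smallest is -21
  Remaining [22, 45, 28, -21, 1] -> smallest is -21
  Remaining [22, 45, 28, 1] -> smallest is 1
  Remaining [22, 45, 28] -> smallest is 22
  Remaining [45, 28] -> smallest is 28
  Remaining [45] -> smallest is 45
Collecting the picks in order gives the sorted list.
Final answer: [-33, -21, -21, 1, 22, 28, 45]


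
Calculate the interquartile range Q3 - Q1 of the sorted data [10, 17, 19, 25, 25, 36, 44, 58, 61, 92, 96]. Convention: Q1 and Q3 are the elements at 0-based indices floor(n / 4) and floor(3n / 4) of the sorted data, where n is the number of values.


The data has n = 11 elements.
Q1 index = floor(11 / 4) = floor(2.75) = 2; Q3 index = floor(3 * 11 / 4) = floor(8.25) = 8
Q1 = element at index 2 = 19
Q3 = element at index 8 = 61
IQR = 61 - 19 = 42
Final answer: 42


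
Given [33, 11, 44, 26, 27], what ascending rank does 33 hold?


Sort ascending: [11, 26, 27, 33, 44]
Find 33 in the sorted list.
33 is at position 4 (1-indexed).
Final answer: 4


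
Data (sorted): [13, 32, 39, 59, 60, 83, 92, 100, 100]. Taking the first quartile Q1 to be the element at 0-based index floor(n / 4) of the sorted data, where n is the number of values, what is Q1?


The list has n = 9 elements.
Q1 index = floor(9 / 4) = floor(2.25) = 2
Counting from index 0 in the sorted data, the element at index 2 is 39.
Final answer: 39


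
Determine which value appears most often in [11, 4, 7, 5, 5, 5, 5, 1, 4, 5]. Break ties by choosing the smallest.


Count the frequency of each value:
  1 appears 1 time(s)
  4 appears 2 time(s)
  5 appears 5 time(s)
  7 appears 1 time(s)
  11 appears 1 time(s)
Maximum frequency is 5.
Only 5 reaches that frequency, so it is the mode.
Final answer: 5


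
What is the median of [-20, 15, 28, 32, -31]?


First, sort the list: [-31, -20, 15, 28, 32]
The list has 5 elements (odd count).
The middle index is 2 (0-based), and the element there is 15.
Final answer: 15


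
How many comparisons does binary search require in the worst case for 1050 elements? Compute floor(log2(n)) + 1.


Binary search halves the search space each step.
Maximum comparisons = floor(log2(1050)) + 1
log2(1050) = 10.0362
floor(log2(1050)) = 10, so 10 + 1 = 11
Final answer: 11


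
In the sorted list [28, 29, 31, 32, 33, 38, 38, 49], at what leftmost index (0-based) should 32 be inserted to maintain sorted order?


List is sorted: [28, 29, 31, 32, 33, 38, 38, 49]
We need the leftmost position where 32 can be inserted, i.e. the first index whose element is >= 32 (or the end of the list if none is).
Binary search with low=0, high=8 (0-based indices):
  low=0, high=8, mid=4: a[4]=33 >= 32, so high = 4
  low=0, high=4, mid=2: a[2]=31 < 32, so low = 3
  low=3, high=4, mid=3: a[3]=32 >= 32, so high = 3
Now low = high = 3, so the insertion index is 3.
Final answer: 3


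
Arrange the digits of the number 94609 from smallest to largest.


The number 94609 has digits: 9, 4, 6, 0, 9
Sorted: 0, 4, 6, 9, 9
Joining the sorted digits gives the result.
Final answer: 04699


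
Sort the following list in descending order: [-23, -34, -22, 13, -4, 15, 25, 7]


Original list: [-23, -34, -22, 13, -4, 15, 25, 7]
Repeatedly take the largest remaining element:
  Remaining [-23, -34, -22, 13, -4, 15, 25, 7] -> largest is 25
  Remaining [-23, -34, -22, 13, -4, 15, 7] -> largest is 15
  Remaining [-23, -34, -22, 13, -4, 7] -> largest is 13
  Remaining [-23, -34, -22, -4, 7] -> largest is 7
  Remaining [-23, -34, -22, -4] -> largest is -4
  Remaining [-23, -34, -22] -> largest is -22
  Remaining [-23, -34] -> largest is -23
  Remaining [-34] -> largest is -34
Collecting the picks in order gives the descending list.
Final answer: [25, 15, 13, 7, -4, -22, -23, -34]


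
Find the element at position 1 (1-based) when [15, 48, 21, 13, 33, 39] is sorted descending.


Sort descending: [48, 39, 33, 21, 15, 13]
The 1st element (1-indexed) is at index 0.
Value = 48
Final answer: 48


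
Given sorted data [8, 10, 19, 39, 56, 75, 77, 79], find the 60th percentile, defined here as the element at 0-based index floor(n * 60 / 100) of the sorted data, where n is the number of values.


The dataset has n = 8 elements.
Index = floor(8 * 60 / 100) = floor(480 / 100) = floor(4.8) = 4
Counting from index 0 in the sorted data, the element at index 4 is 56.
Final answer: 56


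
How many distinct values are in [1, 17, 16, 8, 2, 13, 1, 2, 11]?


List all unique values:
Distinct values: [1, 2, 8, 11, 13, 16, 17]
Count = 7
Final answer: 7


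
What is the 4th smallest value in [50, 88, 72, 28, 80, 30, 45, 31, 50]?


Sort ascending: [28, 30, 31, 45, 50, 50, 72, 80, 88]
The 4th element (1-indexed) is at index 3.
Value = 45
Final answer: 45


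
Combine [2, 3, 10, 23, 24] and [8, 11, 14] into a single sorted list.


List A: [2, 3, 10, 23, 24]
List B: [8, 11, 14]
Repeatedly compare the front elements and take the smaller:
  2 vs 8 -> take 2
  3 vs 8 -> take 3
  10 vs 8 -> take 8
  10 vs 11 -> take 10
  23 vs 11 -> take 11
  23 vs 14 -> take 14
  B is exhausted; append the rest of A: [23, 24]
Final answer: [2, 3, 8, 10, 11, 14, 23, 24]


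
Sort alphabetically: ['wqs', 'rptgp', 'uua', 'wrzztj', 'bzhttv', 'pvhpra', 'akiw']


Compare strings character by character (the first differing letter decides):
  'akiw' < 'bzhttv' since 'a' < 'b' at position 1
  'bzhttv' < 'pvhpra' since 'b' < 'p' at position 1
  'pvhpra' < 'rptgp' since 'p' < 'r' at position 1
  'rptgp' < 'uua' since 'r' < 'u' at position 1
  'uua' < 'wqs' since 'u' < 'w' at position 1
  'wqs' < 'wrzztj' since 'q' < 'r' at position 2
Chaining these comparisons gives the alphabetical order.
Final answer: ['akiw', 'bzhttv', 'pvhpra', 'rptgp', 'uua', 'wqs', 'wrzztj']


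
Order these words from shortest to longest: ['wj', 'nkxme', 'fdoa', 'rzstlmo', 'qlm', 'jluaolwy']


Compute lengths:
  'wj' has length 2
  'nkxme' has length 5
  'fdoa' has length 4
  'rzstlmo' has length 7
  'qlm' has length 3
  'jluaolwy' has length 8
Lengths in increasing order: 2 < 3 < 4 < 5 < 7 < 8
Listing the words in that order gives the answer.
Final answer: ['wj', 'qlm', 'fdoa', 'nkxme', 'rzstlmo', 'jluaolwy']


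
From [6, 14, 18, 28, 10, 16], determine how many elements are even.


Check each element:
  6 is even
  14 is even
  18 is even
  28 is even
  10 is even
  16 is even
Evens: [6, 14, 18, 28, 10, 16]
Count of evens = 6
Final answer: 6


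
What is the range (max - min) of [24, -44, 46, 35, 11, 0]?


Maximum value: 46
Minimum value: -44
Range = 46 - (-44) = 90
Final answer: 90


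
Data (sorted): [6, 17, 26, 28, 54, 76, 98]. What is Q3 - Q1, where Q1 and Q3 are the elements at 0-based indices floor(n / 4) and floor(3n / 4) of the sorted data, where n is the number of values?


The data has n = 7 elements.
Q1 index = floor(7 / 4) = floor(1.75) = 1; Q3 index = floor(3 * 7 / 4) = floor(5.25) = 5
Q1 = element at index 1 = 17
Q3 = element at index 5 = 76
IQR = 76 - 17 = 59
Final answer: 59


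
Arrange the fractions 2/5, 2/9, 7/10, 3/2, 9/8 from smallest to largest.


Convert to decimal for comparison:
  2/5 = 0.4
  2/9 = 0.2222
  7/10 = 0.7
  3/2 = 1.5
  9/8 = 1.125
Decimals in increasing order: 0.2222 < 0.4 < 0.7 < 1.125 < 1.5
Writing each back as its fraction gives the sorted order.
Final answer: 2/9, 2/5, 7/10, 9/8, 3/2


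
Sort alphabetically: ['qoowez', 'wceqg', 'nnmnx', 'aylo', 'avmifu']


Compare strings character by character (the first differing letter decides):
  'avmifu' < 'aylo' since 'v' < 'y' at position 2
  'aylo' < 'nnmnx' since 'a' < 'n' at position 1
  'nnmnx' < 'qoowez' since 'n' < 'q' at position 1
  'qoowez' < 'wceqg' since 'q' < 'w' at position 1
Chaining these comparisons gives the alphabetical order.
Final answer: ['avmifu', 'aylo', 'nnmnx', 'qoowez', 'wceqg']


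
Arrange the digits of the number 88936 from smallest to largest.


The number 88936 has digits: 8, 8, 9, 3, 6
Sorted: 3, 6, 8, 8, 9
Joining the sorted digits gives the result.
Final answer: 36889


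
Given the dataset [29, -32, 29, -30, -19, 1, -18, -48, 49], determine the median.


First, sort the list: [-48, -32, -30, -19, -18, 1, 29, 29, 49]
The list has 9 elements (odd count).
The middle index is 4 (0-based), and the element there is -18.
Final answer: -18


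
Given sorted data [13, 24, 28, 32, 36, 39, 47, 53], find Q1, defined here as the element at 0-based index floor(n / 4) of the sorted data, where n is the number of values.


The list has n = 8 elements.
Q1 index = floor(8 / 4) = floor(2) = 2
Counting from index 0 in the sorted data, the element at index 2 is 28.
Final answer: 28


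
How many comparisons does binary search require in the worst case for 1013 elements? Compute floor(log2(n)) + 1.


Binary search halves the search space each step.
Maximum comparisons = floor(log2(1013)) + 1
log2(1013) = 9.9844
floor(log2(1013)) = 9, so 9 + 1 = 10
Final answer: 10
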